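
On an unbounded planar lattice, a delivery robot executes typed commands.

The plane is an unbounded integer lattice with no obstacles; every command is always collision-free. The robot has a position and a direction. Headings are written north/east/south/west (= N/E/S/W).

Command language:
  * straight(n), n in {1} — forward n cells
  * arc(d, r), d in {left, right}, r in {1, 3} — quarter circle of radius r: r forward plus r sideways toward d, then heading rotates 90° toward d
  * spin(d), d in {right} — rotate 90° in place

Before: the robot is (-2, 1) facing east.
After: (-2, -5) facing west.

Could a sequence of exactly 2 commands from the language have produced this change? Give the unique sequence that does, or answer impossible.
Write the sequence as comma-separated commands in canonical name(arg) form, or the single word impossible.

key: position moved to (-2,-5) AND the heading swung to W — translation plus rotation needed
from: (-2, 1) facing east
step 1 (arc(right, 3)): (1, -2) facing south
step 2 (arc(right, 3)): (-2, -5) facing west
all 36 alternatives checked — unique.

arc(right, 3), arc(right, 3)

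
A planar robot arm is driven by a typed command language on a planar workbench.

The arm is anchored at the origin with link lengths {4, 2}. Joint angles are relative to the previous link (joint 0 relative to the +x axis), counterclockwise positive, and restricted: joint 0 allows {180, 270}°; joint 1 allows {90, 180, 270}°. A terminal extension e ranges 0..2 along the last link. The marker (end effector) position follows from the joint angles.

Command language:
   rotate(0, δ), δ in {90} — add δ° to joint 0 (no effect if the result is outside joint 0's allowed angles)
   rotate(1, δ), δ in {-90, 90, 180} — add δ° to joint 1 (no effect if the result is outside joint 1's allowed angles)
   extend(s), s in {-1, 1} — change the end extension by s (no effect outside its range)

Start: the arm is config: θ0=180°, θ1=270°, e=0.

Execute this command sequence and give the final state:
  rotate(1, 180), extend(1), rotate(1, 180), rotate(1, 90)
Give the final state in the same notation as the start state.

config: θ0=180°, θ1=270°, e=1

begin: config: θ0=180°, θ1=270°, e=0
1. rotate(1, 180) → config: θ0=180°, θ1=90°, e=0
2. extend(1) → config: θ0=180°, θ1=90°, e=1
3. rotate(1, 180) → config: θ0=180°, θ1=270°, e=1
4. rotate(1, 90) → config: θ0=180°, θ1=270°, e=1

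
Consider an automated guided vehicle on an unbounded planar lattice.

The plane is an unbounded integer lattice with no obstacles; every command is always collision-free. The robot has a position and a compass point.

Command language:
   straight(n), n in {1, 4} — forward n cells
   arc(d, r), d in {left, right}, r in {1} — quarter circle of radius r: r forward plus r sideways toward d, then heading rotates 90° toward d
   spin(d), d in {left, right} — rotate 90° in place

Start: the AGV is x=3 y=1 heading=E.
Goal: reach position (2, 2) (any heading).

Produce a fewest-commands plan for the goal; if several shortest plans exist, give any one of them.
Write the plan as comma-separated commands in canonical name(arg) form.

t0: x=3 y=1 heading=E
t=1 spin(left) ⇒ x=3 y=1 heading=N
t=2 arc(left, 1) ⇒ x=2 y=2 heading=W
shorter routes all fall short; 2 is best.

spin(left), arc(left, 1)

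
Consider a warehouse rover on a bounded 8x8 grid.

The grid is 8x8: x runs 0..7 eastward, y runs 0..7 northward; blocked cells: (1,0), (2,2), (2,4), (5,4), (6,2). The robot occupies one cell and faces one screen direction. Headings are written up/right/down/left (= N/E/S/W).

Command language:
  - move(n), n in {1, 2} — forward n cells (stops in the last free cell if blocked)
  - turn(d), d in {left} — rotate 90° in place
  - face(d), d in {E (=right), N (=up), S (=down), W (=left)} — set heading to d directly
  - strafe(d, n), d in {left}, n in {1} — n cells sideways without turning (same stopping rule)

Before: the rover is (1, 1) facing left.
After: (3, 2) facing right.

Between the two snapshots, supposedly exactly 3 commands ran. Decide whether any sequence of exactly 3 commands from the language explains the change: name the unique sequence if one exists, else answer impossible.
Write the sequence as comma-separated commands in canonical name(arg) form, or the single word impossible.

face(E), move(2), strafe(left, 1)

key: cell and facing (now E) both changed — the 3 commands mix motion and turning
begin: (1, 1) facing left
t=1 face(E) ⇒ (1, 1) facing right
t=2 move(2) ⇒ (3, 1) facing right
t=3 strafe(left, 1) ⇒ (3, 2) facing right
no other 3-command option fits: unique.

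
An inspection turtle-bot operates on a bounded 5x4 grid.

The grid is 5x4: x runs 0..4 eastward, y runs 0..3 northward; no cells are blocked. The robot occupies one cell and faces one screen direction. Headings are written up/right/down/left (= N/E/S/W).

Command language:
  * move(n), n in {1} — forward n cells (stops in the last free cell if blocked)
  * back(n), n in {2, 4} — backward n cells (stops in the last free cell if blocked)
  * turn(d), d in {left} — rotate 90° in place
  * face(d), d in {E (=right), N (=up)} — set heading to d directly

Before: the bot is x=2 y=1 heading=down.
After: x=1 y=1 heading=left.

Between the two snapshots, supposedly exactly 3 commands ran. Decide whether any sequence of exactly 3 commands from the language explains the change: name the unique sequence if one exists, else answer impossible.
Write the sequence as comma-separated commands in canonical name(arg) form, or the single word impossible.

key: running move(1) before face(N) would end elsewhere — order is forced
t0: x=2 y=1 heading=down
step 1 (face(N)): x=2 y=1 heading=up
step 2 (turn(left)): x=2 y=1 heading=left
step 3 (move(1)): x=1 y=1 heading=left
no other 3-command option fits: unique.

face(N), turn(left), move(1)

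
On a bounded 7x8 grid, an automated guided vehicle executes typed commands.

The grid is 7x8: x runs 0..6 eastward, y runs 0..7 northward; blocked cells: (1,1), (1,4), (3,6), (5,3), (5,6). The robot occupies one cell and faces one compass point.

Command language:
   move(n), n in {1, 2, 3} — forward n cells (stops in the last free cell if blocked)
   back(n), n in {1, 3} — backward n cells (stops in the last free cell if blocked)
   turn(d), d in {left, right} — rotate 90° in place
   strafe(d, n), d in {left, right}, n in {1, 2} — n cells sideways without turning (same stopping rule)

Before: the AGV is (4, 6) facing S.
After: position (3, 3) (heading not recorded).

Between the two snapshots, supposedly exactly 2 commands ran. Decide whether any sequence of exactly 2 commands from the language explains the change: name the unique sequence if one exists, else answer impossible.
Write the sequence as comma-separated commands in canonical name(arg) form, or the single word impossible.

move(3), strafe(right, 1)

key: order matters: swapping move(3) and strafe(right, 1) lands elsewhere
from: (4, 6) facing S
[1] after move(3): (4, 3) facing S
[2] after strafe(right, 1): (3, 3) facing S
no other 2-command option fits: unique.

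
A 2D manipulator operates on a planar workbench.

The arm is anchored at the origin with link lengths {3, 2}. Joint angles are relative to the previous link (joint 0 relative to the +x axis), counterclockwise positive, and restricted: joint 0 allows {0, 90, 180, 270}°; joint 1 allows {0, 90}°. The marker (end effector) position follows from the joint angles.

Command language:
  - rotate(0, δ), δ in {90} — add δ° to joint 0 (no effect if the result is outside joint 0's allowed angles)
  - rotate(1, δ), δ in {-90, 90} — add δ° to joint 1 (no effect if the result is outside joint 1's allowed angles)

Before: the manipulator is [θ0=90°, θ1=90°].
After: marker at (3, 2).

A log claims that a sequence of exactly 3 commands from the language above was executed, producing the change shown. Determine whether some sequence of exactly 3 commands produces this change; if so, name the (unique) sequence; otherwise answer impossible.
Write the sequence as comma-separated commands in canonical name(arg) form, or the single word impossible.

initial: [θ0=90°, θ1=90°]
t=1 rotate(0, 90) ⇒ [θ0=180°, θ1=90°]
t=2 rotate(0, 90) ⇒ [θ0=270°, θ1=90°]
t=3 rotate(0, 90) ⇒ [θ0=0°, θ1=90°]
all 27 alternatives checked — unique.

rotate(0, 90), rotate(0, 90), rotate(0, 90)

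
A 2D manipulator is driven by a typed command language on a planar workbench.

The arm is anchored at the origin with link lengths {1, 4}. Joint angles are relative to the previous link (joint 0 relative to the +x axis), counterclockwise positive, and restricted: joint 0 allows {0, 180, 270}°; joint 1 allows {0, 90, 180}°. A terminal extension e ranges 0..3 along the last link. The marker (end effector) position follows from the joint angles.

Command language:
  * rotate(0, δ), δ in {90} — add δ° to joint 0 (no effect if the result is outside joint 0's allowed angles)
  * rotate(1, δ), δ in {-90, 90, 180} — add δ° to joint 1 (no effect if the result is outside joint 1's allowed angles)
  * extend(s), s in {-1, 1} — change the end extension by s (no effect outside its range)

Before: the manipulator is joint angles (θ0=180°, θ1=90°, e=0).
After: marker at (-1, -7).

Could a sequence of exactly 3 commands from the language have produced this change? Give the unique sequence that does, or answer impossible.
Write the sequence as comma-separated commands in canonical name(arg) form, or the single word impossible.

extend(1), extend(1), extend(1)

t0: joint angles (θ0=180°, θ1=90°, e=0)
step 1 (extend(1)): joint angles (θ0=180°, θ1=90°, e=1)
step 2 (extend(1)): joint angles (θ0=180°, θ1=90°, e=2)
step 3 (extend(1)): joint angles (θ0=180°, θ1=90°, e=3)
all 216 alternatives checked — unique.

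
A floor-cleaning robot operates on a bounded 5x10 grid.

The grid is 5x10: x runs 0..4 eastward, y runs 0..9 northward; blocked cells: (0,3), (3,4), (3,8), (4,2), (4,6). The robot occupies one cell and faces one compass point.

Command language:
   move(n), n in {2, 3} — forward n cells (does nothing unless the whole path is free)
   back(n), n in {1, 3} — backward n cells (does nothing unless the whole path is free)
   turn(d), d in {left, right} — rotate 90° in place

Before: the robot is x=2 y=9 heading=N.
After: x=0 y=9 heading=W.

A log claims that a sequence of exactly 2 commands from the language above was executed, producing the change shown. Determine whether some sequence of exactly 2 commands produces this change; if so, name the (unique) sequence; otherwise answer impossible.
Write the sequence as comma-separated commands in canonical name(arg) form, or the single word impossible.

key: position moved to (0,9) AND the heading swung to W — translation plus rotation needed
t0: x=2 y=9 heading=N
step 1 (turn(left)): x=2 y=9 heading=W
step 2 (move(2)): x=0 y=9 heading=W
no other 2-command option fits: unique.

turn(left), move(2)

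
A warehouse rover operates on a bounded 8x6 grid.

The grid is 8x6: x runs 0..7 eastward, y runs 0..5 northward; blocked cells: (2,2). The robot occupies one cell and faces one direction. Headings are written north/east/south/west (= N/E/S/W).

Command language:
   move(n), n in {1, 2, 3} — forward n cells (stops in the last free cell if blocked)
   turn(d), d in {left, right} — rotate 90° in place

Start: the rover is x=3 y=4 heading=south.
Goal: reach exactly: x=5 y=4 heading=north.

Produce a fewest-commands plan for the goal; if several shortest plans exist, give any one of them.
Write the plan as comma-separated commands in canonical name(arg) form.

turn(left), move(2), turn(left)

t0: x=3 y=4 heading=south
1. turn(left) → x=3 y=4 heading=east
2. move(2) → x=5 y=4 heading=east
3. turn(left) → x=5 y=4 heading=north
nothing shorter than 3 reaches the goal.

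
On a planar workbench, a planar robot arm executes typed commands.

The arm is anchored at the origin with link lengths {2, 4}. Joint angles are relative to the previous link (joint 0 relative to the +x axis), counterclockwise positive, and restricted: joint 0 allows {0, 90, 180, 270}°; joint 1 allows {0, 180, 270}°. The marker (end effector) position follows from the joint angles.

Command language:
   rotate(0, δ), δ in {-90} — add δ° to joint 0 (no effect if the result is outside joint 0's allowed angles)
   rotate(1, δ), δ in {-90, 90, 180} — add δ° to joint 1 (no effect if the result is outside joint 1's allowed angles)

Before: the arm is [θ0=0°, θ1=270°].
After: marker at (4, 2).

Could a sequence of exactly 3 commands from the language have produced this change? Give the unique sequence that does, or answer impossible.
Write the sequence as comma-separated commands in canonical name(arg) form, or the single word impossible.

t0: [θ0=0°, θ1=270°]
[1] after rotate(0, -90): [θ0=270°, θ1=270°]
[2] after rotate(0, -90): [θ0=180°, θ1=270°]
[3] after rotate(0, -90): [θ0=90°, θ1=270°]
uniquely the one of 64 3-step routes that fits.

rotate(0, -90), rotate(0, -90), rotate(0, -90)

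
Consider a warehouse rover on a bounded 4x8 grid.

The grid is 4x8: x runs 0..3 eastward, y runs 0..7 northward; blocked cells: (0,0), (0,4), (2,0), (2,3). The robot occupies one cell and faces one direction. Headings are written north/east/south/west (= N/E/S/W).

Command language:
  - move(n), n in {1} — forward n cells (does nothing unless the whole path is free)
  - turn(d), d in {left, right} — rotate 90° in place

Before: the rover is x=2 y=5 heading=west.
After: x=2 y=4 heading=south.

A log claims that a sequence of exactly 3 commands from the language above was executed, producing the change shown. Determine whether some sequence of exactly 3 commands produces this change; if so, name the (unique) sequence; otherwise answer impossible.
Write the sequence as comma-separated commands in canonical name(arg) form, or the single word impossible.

turn(left), move(1), move(1)

key: cell and facing (now S) both changed — the 3 commands mix motion and turning
initial: x=2 y=5 heading=west
t=1 turn(left) ⇒ x=2 y=5 heading=south
t=2 move(1) ⇒ x=2 y=4 heading=south
t=3 move(1) ⇒ x=2 y=4 heading=south
no rival 3-sequence matches.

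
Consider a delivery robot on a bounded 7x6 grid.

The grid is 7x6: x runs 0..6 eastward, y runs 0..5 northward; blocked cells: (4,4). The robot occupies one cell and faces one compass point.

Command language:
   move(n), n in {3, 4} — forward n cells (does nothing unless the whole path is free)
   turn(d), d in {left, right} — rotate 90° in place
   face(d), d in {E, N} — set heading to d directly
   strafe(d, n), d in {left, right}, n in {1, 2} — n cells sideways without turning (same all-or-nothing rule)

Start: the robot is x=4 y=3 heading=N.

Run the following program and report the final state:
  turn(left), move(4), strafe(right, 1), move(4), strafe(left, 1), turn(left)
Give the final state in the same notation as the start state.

t0: x=4 y=3 heading=N
1. turn(left) → x=4 y=3 heading=W
2. move(4) → x=0 y=3 heading=W
3. strafe(right, 1) → x=0 y=4 heading=W
4. move(4) → x=0 y=4 heading=W
5. strafe(left, 1) → x=0 y=3 heading=W
6. turn(left) → x=0 y=3 heading=S

x=0 y=3 heading=S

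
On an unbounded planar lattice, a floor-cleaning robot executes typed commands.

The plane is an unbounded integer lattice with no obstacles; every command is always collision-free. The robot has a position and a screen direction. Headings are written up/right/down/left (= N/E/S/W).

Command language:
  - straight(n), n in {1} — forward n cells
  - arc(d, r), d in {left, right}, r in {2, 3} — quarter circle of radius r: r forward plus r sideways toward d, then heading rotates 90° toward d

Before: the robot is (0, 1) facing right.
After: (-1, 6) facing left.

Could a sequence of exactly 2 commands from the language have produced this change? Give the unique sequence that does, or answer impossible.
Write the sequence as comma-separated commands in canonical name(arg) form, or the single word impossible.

key: order matters: swapping arc(left, 2) and arc(left, 3) lands elsewhere
begin: (0, 1) facing right
1. arc(left, 2) → (2, 3) facing up
2. arc(left, 3) → (-1, 6) facing left
no rival 2-sequence matches.

arc(left, 2), arc(left, 3)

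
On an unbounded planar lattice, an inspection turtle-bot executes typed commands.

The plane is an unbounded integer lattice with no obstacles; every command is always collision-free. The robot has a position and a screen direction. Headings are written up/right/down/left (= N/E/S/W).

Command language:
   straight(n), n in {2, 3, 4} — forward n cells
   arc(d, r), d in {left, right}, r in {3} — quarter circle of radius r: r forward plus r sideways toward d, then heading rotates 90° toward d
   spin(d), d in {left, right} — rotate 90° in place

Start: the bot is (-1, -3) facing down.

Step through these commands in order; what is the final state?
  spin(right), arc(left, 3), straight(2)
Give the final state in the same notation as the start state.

(-4, -8) facing down

from: (-1, -3) facing down
1. spin(right) → (-1, -3) facing left
2. arc(left, 3) → (-4, -6) facing down
3. straight(2) → (-4, -8) facing down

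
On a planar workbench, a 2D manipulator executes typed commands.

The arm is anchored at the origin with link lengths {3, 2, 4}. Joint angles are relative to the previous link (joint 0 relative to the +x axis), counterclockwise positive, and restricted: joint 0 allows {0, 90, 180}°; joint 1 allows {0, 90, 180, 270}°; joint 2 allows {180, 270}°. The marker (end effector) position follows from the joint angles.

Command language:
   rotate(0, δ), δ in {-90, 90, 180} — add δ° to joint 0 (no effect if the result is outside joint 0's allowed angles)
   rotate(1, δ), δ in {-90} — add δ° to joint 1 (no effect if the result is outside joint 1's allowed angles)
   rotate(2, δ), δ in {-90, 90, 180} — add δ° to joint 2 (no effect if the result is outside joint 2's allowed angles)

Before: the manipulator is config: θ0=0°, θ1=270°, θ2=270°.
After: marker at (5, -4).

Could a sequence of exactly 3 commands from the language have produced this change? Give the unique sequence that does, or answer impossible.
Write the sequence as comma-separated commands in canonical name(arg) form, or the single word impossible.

rotate(1, -90), rotate(1, -90), rotate(1, -90)

begin: config: θ0=0°, θ1=270°, θ2=270°
t=1 rotate(1, -90) ⇒ config: θ0=0°, θ1=180°, θ2=270°
t=2 rotate(1, -90) ⇒ config: θ0=0°, θ1=90°, θ2=270°
t=3 rotate(1, -90) ⇒ config: θ0=0°, θ1=0°, θ2=270°
no rival 3-sequence matches.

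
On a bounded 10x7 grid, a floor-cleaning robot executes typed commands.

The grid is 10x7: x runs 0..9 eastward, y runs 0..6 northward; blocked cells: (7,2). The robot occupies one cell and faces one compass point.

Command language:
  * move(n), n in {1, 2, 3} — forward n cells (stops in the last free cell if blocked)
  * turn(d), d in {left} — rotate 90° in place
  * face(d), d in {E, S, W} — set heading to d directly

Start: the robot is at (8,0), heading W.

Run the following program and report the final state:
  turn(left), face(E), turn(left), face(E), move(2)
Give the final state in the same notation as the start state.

at (9,0), heading E

start: at (8,0), heading W
step 1 (turn(left)): at (8,0), heading S
step 2 (face(E)): at (8,0), heading E
step 3 (turn(left)): at (8,0), heading N
step 4 (face(E)): at (8,0), heading E
step 5 (move(2)): at (9,0), heading E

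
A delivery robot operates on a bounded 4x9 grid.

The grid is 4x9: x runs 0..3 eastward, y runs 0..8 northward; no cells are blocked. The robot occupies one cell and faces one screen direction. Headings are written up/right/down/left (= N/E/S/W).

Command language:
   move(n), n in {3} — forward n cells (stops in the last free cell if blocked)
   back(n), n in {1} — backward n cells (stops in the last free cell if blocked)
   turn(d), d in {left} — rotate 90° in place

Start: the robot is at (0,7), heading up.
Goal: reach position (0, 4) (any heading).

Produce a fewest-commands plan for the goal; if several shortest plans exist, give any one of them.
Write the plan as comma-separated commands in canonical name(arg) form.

turn(left), turn(left), move(3)

t0: at (0,7), heading up
1. turn(left) → at (0,7), heading left
2. turn(left) → at (0,7), heading down
3. move(3) → at (0,4), heading down
nothing shorter than 3 reaches the goal.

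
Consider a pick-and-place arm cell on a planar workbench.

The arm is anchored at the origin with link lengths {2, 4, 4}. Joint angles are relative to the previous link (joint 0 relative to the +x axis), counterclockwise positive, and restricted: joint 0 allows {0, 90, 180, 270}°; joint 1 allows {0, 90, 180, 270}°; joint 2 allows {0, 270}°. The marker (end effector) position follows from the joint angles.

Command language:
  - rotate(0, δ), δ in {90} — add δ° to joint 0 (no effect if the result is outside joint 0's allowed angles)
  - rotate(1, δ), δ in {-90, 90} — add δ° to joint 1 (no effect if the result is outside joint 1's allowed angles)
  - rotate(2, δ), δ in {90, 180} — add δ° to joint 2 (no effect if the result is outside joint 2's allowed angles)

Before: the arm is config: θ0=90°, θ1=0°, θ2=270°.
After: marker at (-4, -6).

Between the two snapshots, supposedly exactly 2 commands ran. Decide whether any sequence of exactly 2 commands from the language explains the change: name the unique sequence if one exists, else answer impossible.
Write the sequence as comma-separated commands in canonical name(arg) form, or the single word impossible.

initial: config: θ0=90°, θ1=0°, θ2=270°
step 1 (rotate(0, 90)): config: θ0=180°, θ1=0°, θ2=270°
step 2 (rotate(0, 90)): config: θ0=270°, θ1=0°, θ2=270°
no rival 2-sequence matches.

rotate(0, 90), rotate(0, 90)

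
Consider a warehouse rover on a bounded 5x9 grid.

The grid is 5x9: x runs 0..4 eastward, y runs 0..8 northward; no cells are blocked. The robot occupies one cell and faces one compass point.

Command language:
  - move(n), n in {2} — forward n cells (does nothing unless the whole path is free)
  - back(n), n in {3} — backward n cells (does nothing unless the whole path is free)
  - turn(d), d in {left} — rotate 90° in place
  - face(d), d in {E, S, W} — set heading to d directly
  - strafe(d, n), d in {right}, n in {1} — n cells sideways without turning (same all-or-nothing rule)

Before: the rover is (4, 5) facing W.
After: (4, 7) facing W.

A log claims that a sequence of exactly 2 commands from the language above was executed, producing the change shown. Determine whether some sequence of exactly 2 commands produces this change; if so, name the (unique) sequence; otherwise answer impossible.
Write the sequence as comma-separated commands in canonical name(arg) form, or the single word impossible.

strafe(right, 1), strafe(right, 1)

key: heading stays W — no command in the sequence turns
begin: (4, 5) facing W
t=1 strafe(right, 1) ⇒ (4, 6) facing W
t=2 strafe(right, 1) ⇒ (4, 7) facing W
uniquely the one of 49 2-step routes that fits.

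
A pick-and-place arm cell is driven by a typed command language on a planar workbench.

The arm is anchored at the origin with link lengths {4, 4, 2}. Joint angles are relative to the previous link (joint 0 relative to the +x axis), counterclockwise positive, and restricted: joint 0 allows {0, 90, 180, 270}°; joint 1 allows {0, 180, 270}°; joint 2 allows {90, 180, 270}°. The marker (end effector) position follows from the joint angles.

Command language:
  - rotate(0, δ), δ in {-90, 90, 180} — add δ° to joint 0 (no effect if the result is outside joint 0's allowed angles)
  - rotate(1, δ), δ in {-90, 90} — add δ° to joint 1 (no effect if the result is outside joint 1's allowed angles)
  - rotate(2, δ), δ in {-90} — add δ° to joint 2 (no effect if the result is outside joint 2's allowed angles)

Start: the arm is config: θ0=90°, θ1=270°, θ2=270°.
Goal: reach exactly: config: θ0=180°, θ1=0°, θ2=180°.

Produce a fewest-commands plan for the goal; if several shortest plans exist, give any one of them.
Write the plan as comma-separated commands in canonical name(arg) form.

rotate(1, 90), rotate(0, 90), rotate(2, -90)

start: config: θ0=90°, θ1=270°, θ2=270°
1. rotate(1, 90) → config: θ0=90°, θ1=0°, θ2=270°
2. rotate(0, 90) → config: θ0=180°, θ1=0°, θ2=270°
3. rotate(2, -90) → config: θ0=180°, θ1=0°, θ2=180°
no 2-step plan works, so 3 is optimal.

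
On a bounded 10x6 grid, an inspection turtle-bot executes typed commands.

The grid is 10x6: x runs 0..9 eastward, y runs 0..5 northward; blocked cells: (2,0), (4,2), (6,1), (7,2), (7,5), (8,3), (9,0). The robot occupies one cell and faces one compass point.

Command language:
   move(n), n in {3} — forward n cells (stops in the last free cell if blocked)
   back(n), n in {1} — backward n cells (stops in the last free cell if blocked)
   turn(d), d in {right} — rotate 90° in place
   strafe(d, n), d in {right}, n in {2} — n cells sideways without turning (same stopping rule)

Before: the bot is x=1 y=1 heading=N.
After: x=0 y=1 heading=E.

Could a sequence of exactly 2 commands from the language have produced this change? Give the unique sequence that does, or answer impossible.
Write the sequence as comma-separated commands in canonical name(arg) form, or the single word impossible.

key: running back(1) before turn(right) would end elsewhere — order is forced
begin: x=1 y=1 heading=N
step 1 (turn(right)): x=1 y=1 heading=E
step 2 (back(1)): x=0 y=1 heading=E
all 16 alternatives checked — unique.

turn(right), back(1)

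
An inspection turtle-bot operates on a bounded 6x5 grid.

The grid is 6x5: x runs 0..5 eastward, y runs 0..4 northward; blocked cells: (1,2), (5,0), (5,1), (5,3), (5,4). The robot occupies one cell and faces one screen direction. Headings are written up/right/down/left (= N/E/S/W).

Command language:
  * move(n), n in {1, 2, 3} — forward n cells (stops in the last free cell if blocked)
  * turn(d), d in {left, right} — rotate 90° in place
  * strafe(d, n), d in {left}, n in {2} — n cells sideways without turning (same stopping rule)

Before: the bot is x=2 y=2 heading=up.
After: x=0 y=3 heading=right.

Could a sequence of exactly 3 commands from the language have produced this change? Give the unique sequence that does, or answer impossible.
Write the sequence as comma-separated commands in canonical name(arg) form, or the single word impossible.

move(1), strafe(left, 2), turn(right)

key: position moved to (0,3) AND the heading swung to E — translation plus rotation needed
from: x=2 y=2 heading=up
t=1 move(1) ⇒ x=2 y=3 heading=up
t=2 strafe(left, 2) ⇒ x=0 y=3 heading=up
t=3 turn(right) ⇒ x=0 y=3 heading=right
uniquely the one of 216 3-step routes that fits.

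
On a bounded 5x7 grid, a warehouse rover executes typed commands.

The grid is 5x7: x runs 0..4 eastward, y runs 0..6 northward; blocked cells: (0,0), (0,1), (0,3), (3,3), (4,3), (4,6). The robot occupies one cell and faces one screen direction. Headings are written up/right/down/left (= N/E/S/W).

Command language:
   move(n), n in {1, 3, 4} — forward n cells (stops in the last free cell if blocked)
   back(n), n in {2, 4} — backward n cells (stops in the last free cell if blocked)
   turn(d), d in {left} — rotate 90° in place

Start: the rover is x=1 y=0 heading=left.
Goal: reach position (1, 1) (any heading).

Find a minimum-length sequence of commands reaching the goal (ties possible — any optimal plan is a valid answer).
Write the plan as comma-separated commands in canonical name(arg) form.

turn(left), back(4), move(3)

start: x=1 y=0 heading=left
1. turn(left) → x=1 y=0 heading=down
2. back(4) → x=1 y=4 heading=down
3. move(3) → x=1 y=1 heading=down
nothing shorter than 3 reaches the goal.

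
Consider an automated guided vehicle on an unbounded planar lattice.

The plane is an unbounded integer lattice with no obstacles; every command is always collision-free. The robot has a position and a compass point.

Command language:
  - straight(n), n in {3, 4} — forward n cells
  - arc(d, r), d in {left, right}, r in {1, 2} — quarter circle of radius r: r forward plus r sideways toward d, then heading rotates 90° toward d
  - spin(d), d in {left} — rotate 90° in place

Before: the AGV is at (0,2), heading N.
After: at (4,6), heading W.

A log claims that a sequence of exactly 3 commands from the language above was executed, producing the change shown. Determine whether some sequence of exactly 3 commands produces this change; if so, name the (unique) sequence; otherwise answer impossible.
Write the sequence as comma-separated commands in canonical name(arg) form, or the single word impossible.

arc(right, 2), arc(left, 2), spin(left)

key: position moved to (4,6) AND the heading swung to W — translation plus rotation needed
from: at (0,2), heading N
step 1 (arc(right, 2)): at (2,4), heading E
step 2 (arc(left, 2)): at (4,6), heading N
step 3 (spin(left)): at (4,6), heading W
no rival 3-sequence matches.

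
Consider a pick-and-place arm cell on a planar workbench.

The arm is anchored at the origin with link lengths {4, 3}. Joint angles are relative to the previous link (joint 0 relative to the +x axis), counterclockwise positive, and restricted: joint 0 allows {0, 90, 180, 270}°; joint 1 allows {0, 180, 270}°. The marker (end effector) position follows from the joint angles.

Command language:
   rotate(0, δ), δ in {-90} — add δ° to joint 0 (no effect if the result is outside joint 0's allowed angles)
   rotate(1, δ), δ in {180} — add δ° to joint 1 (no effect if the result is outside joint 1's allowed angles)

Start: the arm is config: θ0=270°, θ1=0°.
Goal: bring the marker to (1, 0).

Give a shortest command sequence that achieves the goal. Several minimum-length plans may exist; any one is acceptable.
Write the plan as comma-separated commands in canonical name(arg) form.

rotate(1, 180), rotate(0, -90), rotate(0, -90), rotate(0, -90)

t0: config: θ0=270°, θ1=0°
[1] after rotate(1, 180): config: θ0=270°, θ1=180°
[2] after rotate(0, -90): config: θ0=180°, θ1=180°
[3] after rotate(0, -90): config: θ0=90°, θ1=180°
[4] after rotate(0, -90): config: θ0=0°, θ1=180°
no 3-step plan works, so 4 is optimal.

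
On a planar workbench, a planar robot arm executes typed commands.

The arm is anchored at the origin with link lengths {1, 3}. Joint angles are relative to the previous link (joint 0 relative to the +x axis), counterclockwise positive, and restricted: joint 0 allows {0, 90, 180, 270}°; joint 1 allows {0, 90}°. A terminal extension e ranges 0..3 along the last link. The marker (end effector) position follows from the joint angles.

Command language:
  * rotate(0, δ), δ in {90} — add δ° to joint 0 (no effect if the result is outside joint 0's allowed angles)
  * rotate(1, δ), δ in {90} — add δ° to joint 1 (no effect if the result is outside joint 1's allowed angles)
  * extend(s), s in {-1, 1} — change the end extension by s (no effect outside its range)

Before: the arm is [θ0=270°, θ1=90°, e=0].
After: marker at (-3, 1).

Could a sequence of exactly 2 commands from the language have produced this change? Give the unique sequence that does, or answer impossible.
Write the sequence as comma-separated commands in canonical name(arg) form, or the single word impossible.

t0: [θ0=270°, θ1=90°, e=0]
1. rotate(0, 90) → [θ0=0°, θ1=90°, e=0]
2. rotate(0, 90) → [θ0=90°, θ1=90°, e=0]
uniquely the one of 16 2-step routes that fits.

rotate(0, 90), rotate(0, 90)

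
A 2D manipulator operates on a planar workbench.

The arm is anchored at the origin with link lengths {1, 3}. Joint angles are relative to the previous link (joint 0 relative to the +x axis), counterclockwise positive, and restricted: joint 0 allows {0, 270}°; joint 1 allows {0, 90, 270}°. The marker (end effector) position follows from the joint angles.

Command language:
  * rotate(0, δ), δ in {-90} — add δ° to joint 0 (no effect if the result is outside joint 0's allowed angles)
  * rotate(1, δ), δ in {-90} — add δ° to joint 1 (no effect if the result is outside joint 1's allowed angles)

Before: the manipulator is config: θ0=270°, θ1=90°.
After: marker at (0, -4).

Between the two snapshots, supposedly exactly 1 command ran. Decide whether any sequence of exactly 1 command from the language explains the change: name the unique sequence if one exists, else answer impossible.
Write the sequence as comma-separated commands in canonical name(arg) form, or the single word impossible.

rotate(1, -90)

initial: config: θ0=270°, θ1=90°
step 1 (rotate(1, -90)): config: θ0=270°, θ1=0°
no other 1-command option fits: unique.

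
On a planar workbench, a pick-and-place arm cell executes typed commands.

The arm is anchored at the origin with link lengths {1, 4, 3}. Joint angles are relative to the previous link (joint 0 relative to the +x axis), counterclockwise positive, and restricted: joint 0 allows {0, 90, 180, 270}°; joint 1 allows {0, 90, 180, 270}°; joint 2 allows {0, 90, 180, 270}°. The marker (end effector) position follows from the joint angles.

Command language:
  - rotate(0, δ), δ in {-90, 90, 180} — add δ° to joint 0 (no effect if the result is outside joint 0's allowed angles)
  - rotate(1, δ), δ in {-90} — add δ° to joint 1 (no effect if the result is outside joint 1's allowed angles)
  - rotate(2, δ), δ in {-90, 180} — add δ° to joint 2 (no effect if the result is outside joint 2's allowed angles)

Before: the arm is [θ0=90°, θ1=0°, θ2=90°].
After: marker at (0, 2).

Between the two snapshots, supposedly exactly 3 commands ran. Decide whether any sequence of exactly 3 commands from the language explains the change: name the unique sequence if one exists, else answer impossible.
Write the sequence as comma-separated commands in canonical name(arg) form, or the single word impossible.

rotate(2, -90), rotate(2, -90), rotate(2, -90)

begin: [θ0=90°, θ1=0°, θ2=90°]
[1] after rotate(2, -90): [θ0=90°, θ1=0°, θ2=0°]
[2] after rotate(2, -90): [θ0=90°, θ1=0°, θ2=270°]
[3] after rotate(2, -90): [θ0=90°, θ1=0°, θ2=180°]
no rival 3-sequence matches.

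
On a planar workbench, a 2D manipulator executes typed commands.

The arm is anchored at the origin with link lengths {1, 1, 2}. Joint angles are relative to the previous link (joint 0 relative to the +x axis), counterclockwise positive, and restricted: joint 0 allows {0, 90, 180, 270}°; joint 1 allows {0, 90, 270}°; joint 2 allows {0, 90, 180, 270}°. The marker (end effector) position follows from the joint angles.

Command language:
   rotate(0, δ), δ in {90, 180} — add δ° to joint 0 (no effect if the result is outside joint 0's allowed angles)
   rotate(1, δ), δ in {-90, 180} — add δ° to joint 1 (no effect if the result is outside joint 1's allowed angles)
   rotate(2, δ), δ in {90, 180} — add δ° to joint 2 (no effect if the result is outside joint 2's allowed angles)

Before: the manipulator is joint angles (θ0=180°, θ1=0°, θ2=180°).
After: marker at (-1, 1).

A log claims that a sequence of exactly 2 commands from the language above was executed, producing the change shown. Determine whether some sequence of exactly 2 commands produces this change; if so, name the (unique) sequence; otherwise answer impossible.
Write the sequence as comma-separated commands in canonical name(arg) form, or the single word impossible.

key: running rotate(1, 180) before rotate(1, -90) would end elsewhere — order is forced
begin: joint angles (θ0=180°, θ1=0°, θ2=180°)
step 1 (rotate(1, -90)): joint angles (θ0=180°, θ1=270°, θ2=180°)
step 2 (rotate(1, 180)): joint angles (θ0=180°, θ1=90°, θ2=180°)
no other 2-command option fits: unique.

rotate(1, -90), rotate(1, 180)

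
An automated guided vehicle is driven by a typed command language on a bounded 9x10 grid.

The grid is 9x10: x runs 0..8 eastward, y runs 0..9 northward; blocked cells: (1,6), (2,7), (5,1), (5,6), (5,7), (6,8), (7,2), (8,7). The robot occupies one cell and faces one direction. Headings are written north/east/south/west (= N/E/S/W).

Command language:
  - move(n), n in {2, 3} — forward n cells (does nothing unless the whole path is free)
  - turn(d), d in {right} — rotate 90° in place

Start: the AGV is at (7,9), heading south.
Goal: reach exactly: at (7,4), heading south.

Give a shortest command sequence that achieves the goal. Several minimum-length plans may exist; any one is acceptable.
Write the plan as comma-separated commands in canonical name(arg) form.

t0: at (7,9), heading south
1. move(3) → at (7,6), heading south
2. move(2) → at (7,4), heading south
shorter routes all fall short; 2 is best.

move(3), move(2)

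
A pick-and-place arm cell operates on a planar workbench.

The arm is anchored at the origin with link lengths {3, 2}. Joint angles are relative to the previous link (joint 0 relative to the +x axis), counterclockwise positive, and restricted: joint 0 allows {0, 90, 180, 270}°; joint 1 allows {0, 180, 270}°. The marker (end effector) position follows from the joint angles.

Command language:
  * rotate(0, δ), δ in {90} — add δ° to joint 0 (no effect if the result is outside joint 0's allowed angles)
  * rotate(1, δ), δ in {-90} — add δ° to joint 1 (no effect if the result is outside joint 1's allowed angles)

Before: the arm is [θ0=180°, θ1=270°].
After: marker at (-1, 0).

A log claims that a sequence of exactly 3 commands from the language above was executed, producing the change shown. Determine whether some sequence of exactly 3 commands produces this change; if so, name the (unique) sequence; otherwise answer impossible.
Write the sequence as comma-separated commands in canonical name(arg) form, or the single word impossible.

rotate(1, -90), rotate(1, -90), rotate(1, -90)

start: [θ0=180°, θ1=270°]
[1] after rotate(1, -90): [θ0=180°, θ1=180°]
[2] after rotate(1, -90): [θ0=180°, θ1=180°]
[3] after rotate(1, -90): [θ0=180°, θ1=180°]
no other 3-command option fits: unique.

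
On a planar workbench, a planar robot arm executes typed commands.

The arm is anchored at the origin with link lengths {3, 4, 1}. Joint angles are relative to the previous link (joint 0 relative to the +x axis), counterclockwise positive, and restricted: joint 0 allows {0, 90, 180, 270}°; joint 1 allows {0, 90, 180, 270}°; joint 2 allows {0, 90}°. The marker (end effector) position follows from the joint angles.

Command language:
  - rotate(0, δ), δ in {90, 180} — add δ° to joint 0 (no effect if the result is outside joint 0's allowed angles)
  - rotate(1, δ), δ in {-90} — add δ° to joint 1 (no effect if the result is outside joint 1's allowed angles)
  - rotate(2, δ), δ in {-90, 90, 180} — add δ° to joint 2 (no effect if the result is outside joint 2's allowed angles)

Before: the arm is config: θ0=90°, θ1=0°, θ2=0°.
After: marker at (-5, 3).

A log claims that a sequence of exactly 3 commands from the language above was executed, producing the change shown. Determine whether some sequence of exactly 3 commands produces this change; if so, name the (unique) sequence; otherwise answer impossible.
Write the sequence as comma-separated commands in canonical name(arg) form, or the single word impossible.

t0: config: θ0=90°, θ1=0°, θ2=0°
step 1 (rotate(1, -90)): config: θ0=90°, θ1=270°, θ2=0°
step 2 (rotate(1, -90)): config: θ0=90°, θ1=180°, θ2=0°
step 3 (rotate(1, -90)): config: θ0=90°, θ1=90°, θ2=0°
no rival 3-sequence matches.

rotate(1, -90), rotate(1, -90), rotate(1, -90)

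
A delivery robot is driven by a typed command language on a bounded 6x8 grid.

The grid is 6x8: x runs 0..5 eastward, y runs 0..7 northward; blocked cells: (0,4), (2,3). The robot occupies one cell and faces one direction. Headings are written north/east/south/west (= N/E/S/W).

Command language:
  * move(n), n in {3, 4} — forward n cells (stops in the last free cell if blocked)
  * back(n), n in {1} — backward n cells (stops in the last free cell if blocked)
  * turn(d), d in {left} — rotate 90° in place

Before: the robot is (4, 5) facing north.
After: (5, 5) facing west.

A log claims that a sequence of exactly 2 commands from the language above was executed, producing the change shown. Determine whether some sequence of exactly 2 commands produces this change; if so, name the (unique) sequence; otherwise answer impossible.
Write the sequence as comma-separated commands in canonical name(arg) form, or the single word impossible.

turn(left), back(1)

key: cell and facing (now W) both changed — the 2 commands mix motion and turning
from: (4, 5) facing north
[1] after turn(left): (4, 5) facing west
[2] after back(1): (5, 5) facing west
all 16 alternatives checked — unique.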